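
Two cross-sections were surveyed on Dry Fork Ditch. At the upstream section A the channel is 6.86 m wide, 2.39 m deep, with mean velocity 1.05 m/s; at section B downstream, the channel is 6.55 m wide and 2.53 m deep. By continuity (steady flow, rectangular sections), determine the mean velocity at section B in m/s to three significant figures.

Q = A₁V₁ = (6.86×2.39) × 1.05 = 17.22 m³/s
A₂ = 6.55 × 2.53 = 16.57 m²
V₂ = Q/A₂ = 17.22/16.57 = 1.039 m/s

1.04 m/s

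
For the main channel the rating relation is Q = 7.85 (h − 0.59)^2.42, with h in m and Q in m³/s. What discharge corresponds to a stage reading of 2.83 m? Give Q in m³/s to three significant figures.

55.3 m³/s

Q = 7.85 × (2.83 − 0.59)^2.42 = 7.85 × 2.24^2.42 = 55.27 m³/s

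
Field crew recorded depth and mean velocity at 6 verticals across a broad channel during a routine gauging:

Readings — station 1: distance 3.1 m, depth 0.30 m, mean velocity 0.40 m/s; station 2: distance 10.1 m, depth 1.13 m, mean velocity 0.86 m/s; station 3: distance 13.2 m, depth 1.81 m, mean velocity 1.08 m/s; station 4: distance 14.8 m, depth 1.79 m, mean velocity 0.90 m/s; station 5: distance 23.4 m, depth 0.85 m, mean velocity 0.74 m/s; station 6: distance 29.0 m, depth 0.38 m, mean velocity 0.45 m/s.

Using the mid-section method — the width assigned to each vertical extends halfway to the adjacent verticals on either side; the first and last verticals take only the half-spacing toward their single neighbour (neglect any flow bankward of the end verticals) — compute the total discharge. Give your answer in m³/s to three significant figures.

23.1 m³/s

w_1 = (10.1 − 3.1)/2 = 3.5 m; q_1 = 0.40 × 0.30 × 3.5 = 0.4200 m³/s
w_2 = (13.2 − 3.1)/2 = 5.05 m; q_2 = 0.86 × 1.13 × 5.05 = 4.908 m³/s
w_3 = (14.8 − 10.1)/2 = 2.35 m; q_3 = 1.08 × 1.81 × 2.35 = 4.594 m³/s
w_4 = (23.4 − 13.2)/2 = 5.1 m; q_4 = 0.90 × 1.79 × 5.1 = 8.216 m³/s
w_5 = (29.0 − 14.8)/2 = 7.1 m; q_5 = 0.74 × 0.85 × 7.1 = 4.466 m³/s
w_6 = (29.0 − 23.4)/2 = 2.8 m; q_6 = 0.45 × 0.38 × 2.8 = 0.4788 m³/s
Q = Σ qᵢ = 23.08 m³/s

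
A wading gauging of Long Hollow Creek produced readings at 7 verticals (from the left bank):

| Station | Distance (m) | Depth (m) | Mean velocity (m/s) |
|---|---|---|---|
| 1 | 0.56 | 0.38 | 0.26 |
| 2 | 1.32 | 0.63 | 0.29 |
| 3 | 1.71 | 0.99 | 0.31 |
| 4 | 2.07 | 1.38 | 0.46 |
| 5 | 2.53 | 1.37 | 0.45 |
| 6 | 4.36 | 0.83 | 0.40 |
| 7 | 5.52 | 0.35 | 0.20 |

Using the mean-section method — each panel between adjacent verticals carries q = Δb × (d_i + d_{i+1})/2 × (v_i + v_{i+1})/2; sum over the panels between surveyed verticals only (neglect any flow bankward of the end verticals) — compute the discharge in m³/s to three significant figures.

Panel 1-2: Δb = 0.76 m, d̄ = (0.38+0.63)/2 = 0.505, v̄ = (0.26+0.29)/2 = 0.275 → q = 0.76×0.505×0.275 = 0.1055 m³/s
Panel 2-3: Δb = 0.39 m, d̄ = (0.63+0.99)/2 = 0.81, v̄ = (0.29+0.31)/2 = 0.3 → q = 0.39×0.81×0.3 = 0.09477 m³/s
Panel 3-4: Δb = 0.36 m, d̄ = (0.99+1.38)/2 = 1.185, v̄ = (0.31+0.46)/2 = 0.385 → q = 0.36×1.185×0.385 = 0.1642 m³/s
Panel 4-5: Δb = 0.46 m, d̄ = (1.38+1.37)/2 = 1.375, v̄ = (0.46+0.45)/2 = 0.455 → q = 0.46×1.375×0.455 = 0.2878 m³/s
Panel 5-6: Δb = 1.83 m, d̄ = (1.37+0.83)/2 = 1.1, v̄ = (0.45+0.40)/2 = 0.425 → q = 1.83×1.1×0.425 = 0.8555 m³/s
Panel 6-7: Δb = 1.16 m, d̄ = (0.83+0.35)/2 = 0.59, v̄ = (0.40+0.20)/2 = 0.3 → q = 1.16×0.59×0.3 = 0.2053 m³/s
Q = Σ q = 1.713 m³/s

1.71 m³/s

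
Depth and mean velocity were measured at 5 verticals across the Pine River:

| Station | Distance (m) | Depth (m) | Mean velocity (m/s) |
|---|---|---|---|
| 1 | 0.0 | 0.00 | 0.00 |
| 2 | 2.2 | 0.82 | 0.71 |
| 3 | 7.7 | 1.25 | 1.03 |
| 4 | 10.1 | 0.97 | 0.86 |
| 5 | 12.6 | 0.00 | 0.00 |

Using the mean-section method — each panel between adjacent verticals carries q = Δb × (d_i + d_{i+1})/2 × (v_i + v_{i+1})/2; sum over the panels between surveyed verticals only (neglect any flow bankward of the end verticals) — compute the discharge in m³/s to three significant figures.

8.31 m³/s

Panel 1-2: Δb = 2.2 m, d̄ = (0.00+0.82)/2 = 0.41, v̄ = (0.00+0.71)/2 = 0.355 → q = 2.2×0.41×0.355 = 0.3202 m³/s
Panel 2-3: Δb = 5.5 m, d̄ = (0.82+1.25)/2 = 1.035, v̄ = (0.71+1.03)/2 = 0.87 → q = 5.5×1.035×0.87 = 4.952 m³/s
Panel 3-4: Δb = 2.4 m, d̄ = (1.25+0.97)/2 = 1.11, v̄ = (1.03+0.86)/2 = 0.945 → q = 2.4×1.11×0.945 = 2.517 m³/s
Panel 4-5: Δb = 2.5 m, d̄ = (0.97+0.00)/2 = 0.485, v̄ = (0.86+0.00)/2 = 0.43 → q = 2.5×0.485×0.43 = 0.5214 m³/s
Q = Σ q = 8.312 m³/s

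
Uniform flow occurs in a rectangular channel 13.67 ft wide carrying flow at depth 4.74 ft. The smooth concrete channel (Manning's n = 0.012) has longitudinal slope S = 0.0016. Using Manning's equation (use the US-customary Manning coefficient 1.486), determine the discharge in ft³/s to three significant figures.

637 ft³/s

A = b·y = 13.67 × 4.74 = 64.80 ft²
P = b + 2y = 13.67 + 2×4.74 = 23.15 ft
R = A/P = 64.80/23.15 = 2.799 ft
Q = (1.486/n)·A·R^(2/3)·S^(1/2) = (1.486/0.012) × 64.80 × 2.799^(2/3) × 0.0016^(1/2) = 637.4 ft³/s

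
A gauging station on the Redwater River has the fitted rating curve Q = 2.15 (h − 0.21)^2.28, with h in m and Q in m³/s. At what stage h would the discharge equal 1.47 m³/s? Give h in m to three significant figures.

1.06 m

h − h₀ = (Q/C)^(1/b) = (1.47/2.15)^(1/2.28) = 0.8464 m
h = 0.21 + 0.8464 = 1.056 m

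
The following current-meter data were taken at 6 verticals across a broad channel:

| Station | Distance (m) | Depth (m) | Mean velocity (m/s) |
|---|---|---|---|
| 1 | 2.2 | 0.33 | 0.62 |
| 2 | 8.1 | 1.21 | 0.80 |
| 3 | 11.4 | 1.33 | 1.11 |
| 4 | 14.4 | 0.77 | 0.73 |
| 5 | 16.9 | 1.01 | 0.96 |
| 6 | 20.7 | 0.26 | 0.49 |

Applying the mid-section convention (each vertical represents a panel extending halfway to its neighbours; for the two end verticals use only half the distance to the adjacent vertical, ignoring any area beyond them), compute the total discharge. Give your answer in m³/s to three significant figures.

14.5 m³/s

w_1 = (8.1 − 2.2)/2 = 2.95 m; q_1 = 0.62 × 0.33 × 2.95 = 0.6036 m³/s
w_2 = (11.4 − 2.2)/2 = 4.6 m; q_2 = 0.80 × 1.21 × 4.6 = 4.453 m³/s
w_3 = (14.4 − 8.1)/2 = 3.15 m; q_3 = 1.11 × 1.33 × 3.15 = 4.650 m³/s
w_4 = (16.9 − 11.4)/2 = 2.75 m; q_4 = 0.73 × 0.77 × 2.75 = 1.546 m³/s
w_5 = (20.7 − 14.4)/2 = 3.15 m; q_5 = 0.96 × 1.01 × 3.15 = 3.054 m³/s
w_6 = (20.7 − 16.9)/2 = 1.9 m; q_6 = 0.49 × 0.26 × 1.9 = 0.2421 m³/s
Q = Σ qᵢ = 14.55 m³/s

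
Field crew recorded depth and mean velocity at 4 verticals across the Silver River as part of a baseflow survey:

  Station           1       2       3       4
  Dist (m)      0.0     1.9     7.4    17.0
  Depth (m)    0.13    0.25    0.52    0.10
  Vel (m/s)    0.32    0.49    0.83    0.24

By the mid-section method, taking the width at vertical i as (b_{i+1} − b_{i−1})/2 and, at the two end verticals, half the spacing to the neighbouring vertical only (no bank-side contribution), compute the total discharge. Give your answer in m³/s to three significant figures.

3.87 m³/s

w_1 = (1.9 − 0.0)/2 = 0.95 m; q_1 = 0.32 × 0.13 × 0.95 = 0.03952 m³/s
w_2 = (7.4 − 0.0)/2 = 3.7 m; q_2 = 0.49 × 0.25 × 3.7 = 0.4533 m³/s
w_3 = (17.0 − 1.9)/2 = 7.55 m; q_3 = 0.83 × 0.52 × 7.55 = 3.259 m³/s
w_4 = (17.0 − 7.4)/2 = 4.8 m; q_4 = 0.24 × 0.10 × 4.8 = 0.1152 m³/s
Q = Σ qᵢ = 3.867 m³/s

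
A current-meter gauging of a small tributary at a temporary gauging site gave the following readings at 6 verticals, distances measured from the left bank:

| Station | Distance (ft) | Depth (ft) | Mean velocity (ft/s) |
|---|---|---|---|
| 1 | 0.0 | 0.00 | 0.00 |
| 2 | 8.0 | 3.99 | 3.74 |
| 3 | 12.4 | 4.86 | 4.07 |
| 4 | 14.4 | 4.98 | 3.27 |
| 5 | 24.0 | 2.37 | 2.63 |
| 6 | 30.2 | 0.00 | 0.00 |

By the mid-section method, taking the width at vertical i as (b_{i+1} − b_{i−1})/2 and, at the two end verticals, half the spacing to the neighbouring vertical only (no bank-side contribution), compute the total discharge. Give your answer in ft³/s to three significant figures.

300 ft³/s

w_2 = (12.4 − 0.0)/2 = 6.2 ft; q_2 = 3.74 × 3.99 × 6.2 = 92.52 ft³/s
w_3 = (14.4 − 8.0)/2 = 3.2 ft; q_3 = 4.07 × 4.86 × 3.2 = 63.30 ft³/s
w_4 = (24.0 − 12.4)/2 = 5.8 ft; q_4 = 3.27 × 4.98 × 5.8 = 94.45 ft³/s
w_5 = (30.2 − 14.4)/2 = 7.9 ft; q_5 = 2.63 × 2.37 × 7.9 = 49.24 ft³/s
Stations 1, 6 contribute zero (depth or velocity is 0).
Q = Σ qᵢ = 299.5 ft³/s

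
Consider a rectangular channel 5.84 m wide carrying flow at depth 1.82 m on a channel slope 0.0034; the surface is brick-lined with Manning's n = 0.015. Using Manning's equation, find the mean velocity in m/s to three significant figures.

4.20 m/s

A = b·y = 5.84 × 1.82 = 10.63 m²
P = b + 2y = 5.84 + 2×1.82 = 9.480 m
R = A/P = 10.63/9.480 = 1.121 m
Q = (1/n)·A·R^(2/3)·S^(1/2) = (1/0.015) × 10.63 × 1.121^(2/3) × 0.0034^(1/2) = 44.59 m³/s
V = Q/A = 44.59/10.63 = 4.195 m/s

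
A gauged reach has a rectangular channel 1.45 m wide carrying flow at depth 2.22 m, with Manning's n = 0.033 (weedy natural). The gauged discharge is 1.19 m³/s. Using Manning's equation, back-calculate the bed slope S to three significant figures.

0.000333

A = b·y = 1.45 × 2.22 = 3.219 m²
P = b + 2y = 1.45 + 2×2.22 = 5.890 m
R = A/P = 3.219/5.890 = 0.5465 m
S = (Q·n / (1·A·R^(2/3)))² = (1.19×0.033 / (1×3.219×0.6685))² = 0.0003331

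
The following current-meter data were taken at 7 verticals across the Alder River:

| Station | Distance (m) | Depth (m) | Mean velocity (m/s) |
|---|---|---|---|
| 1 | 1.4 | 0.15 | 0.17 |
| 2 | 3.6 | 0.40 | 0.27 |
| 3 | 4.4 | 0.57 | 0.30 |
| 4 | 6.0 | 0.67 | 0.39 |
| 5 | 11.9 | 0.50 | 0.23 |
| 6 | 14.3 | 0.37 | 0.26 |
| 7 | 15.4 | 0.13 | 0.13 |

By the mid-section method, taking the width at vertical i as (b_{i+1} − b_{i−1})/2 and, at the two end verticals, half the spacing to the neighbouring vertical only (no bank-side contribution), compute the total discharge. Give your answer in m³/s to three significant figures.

2.03 m³/s

w_1 = (3.6 − 1.4)/2 = 1.1 m; q_1 = 0.17 × 0.15 × 1.1 = 0.02805 m³/s
w_2 = (4.4 − 1.4)/2 = 1.5 m; q_2 = 0.27 × 0.40 × 1.5 = 0.1620 m³/s
w_3 = (6.0 − 3.6)/2 = 1.2 m; q_3 = 0.30 × 0.57 × 1.2 = 0.2052 m³/s
w_4 = (11.9 − 4.4)/2 = 3.75 m; q_4 = 0.39 × 0.67 × 3.75 = 0.9799 m³/s
w_5 = (14.3 − 6.0)/2 = 4.15 m; q_5 = 0.23 × 0.50 × 4.15 = 0.4773 m³/s
w_6 = (15.4 − 11.9)/2 = 1.75 m; q_6 = 0.26 × 0.37 × 1.75 = 0.1684 m³/s
w_7 = (15.4 − 14.3)/2 = 0.55 m; q_7 = 0.13 × 0.13 × 0.55 = 0.009295 m³/s
Q = Σ qᵢ = 2.030 m³/s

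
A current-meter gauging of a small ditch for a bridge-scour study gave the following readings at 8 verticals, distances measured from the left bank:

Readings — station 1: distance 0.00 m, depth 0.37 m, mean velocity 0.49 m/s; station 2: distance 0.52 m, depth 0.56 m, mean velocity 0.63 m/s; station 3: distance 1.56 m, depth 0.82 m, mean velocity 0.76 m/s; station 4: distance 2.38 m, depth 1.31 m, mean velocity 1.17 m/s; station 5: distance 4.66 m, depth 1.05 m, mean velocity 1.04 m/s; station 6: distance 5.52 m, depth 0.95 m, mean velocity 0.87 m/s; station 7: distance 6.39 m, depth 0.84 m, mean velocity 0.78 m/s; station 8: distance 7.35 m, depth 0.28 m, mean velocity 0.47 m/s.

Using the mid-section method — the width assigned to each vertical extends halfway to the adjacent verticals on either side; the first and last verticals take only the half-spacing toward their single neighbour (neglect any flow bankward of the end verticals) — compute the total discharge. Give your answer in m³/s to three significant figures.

6.37 m³/s

w_1 = (0.52 − 0.00)/2 = 0.26 m; q_1 = 0.49 × 0.37 × 0.26 = 0.04714 m³/s
w_2 = (1.56 − 0.00)/2 = 0.78 m; q_2 = 0.63 × 0.56 × 0.78 = 0.2752 m³/s
w_3 = (2.38 − 0.52)/2 = 0.93 m; q_3 = 0.76 × 0.82 × 0.93 = 0.5796 m³/s
w_4 = (4.66 − 1.56)/2 = 1.55 m; q_4 = 1.17 × 1.31 × 1.55 = 2.376 m³/s
w_5 = (5.52 − 2.38)/2 = 1.57 m; q_5 = 1.04 × 1.05 × 1.57 = 1.714 m³/s
w_6 = (6.39 − 4.66)/2 = 0.865 m; q_6 = 0.87 × 0.95 × 0.865 = 0.7149 m³/s
w_7 = (7.35 − 5.52)/2 = 0.915 m; q_7 = 0.78 × 0.84 × 0.915 = 0.5995 m³/s
w_8 = (7.35 − 6.39)/2 = 0.48 m; q_8 = 0.47 × 0.28 × 0.48 = 0.06317 m³/s
Q = Σ qᵢ = 6.370 m³/s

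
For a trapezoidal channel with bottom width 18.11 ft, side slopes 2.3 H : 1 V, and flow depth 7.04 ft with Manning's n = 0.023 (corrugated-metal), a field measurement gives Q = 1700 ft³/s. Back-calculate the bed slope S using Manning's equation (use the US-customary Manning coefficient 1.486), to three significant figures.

0.00159

A = (b + z·y)·y = (18.11 + 2.3×7.04)×7.04 = 241.5 ft²
P = b + 2y√(1+z²) = 18.11 + 2×7.04×√(1+2.3²) = 53.42 ft
R = A/P = 241.5/53.42 = 4.520 ft
S = (Q·n / (1.486·A·R^(2/3)))² = (1700×0.023 / (1.486×241.5×2.734))² = 0.001588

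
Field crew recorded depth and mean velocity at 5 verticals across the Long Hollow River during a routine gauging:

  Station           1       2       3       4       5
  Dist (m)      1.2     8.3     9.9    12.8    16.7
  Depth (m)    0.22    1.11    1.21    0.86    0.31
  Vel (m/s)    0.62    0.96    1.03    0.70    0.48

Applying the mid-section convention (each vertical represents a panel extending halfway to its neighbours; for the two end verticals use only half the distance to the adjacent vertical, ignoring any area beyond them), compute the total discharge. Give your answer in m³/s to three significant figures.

10.3 m³/s

w_1 = (8.3 − 1.2)/2 = 3.55 m; q_1 = 0.62 × 0.22 × 3.55 = 0.4842 m³/s
w_2 = (9.9 − 1.2)/2 = 4.35 m; q_2 = 0.96 × 1.11 × 4.35 = 4.635 m³/s
w_3 = (12.8 − 8.3)/2 = 2.25 m; q_3 = 1.03 × 1.21 × 2.25 = 2.804 m³/s
w_4 = (16.7 − 9.9)/2 = 3.4 m; q_4 = 0.70 × 0.86 × 3.4 = 2.047 m³/s
w_5 = (16.7 − 12.8)/2 = 1.95 m; q_5 = 0.48 × 0.31 × 1.95 = 0.2902 m³/s
Q = Σ qᵢ = 10.26 m³/s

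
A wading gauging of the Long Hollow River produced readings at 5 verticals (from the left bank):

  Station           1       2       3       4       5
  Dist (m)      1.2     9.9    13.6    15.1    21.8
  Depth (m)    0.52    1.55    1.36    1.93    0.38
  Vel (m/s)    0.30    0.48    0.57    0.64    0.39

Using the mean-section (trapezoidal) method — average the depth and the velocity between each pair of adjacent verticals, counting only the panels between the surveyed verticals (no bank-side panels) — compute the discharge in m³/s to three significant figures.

11.8 m³/s

Panel 1-2: Δb = 8.7 m, d̄ = (0.52+1.55)/2 = 1.035, v̄ = (0.30+0.48)/2 = 0.39 → q = 8.7×1.035×0.39 = 3.512 m³/s
Panel 2-3: Δb = 3.7 m, d̄ = (1.55+1.36)/2 = 1.455, v̄ = (0.48+0.57)/2 = 0.525 → q = 3.7×1.455×0.525 = 2.826 m³/s
Panel 3-4: Δb = 1.5 m, d̄ = (1.36+1.93)/2 = 1.645, v̄ = (0.57+0.64)/2 = 0.605 → q = 1.5×1.645×0.605 = 1.493 m³/s
Panel 4-5: Δb = 6.7 m, d̄ = (1.93+0.38)/2 = 1.155, v̄ = (0.64+0.39)/2 = 0.515 → q = 6.7×1.155×0.515 = 3.985 m³/s
Q = Σ q = 11.82 m³/s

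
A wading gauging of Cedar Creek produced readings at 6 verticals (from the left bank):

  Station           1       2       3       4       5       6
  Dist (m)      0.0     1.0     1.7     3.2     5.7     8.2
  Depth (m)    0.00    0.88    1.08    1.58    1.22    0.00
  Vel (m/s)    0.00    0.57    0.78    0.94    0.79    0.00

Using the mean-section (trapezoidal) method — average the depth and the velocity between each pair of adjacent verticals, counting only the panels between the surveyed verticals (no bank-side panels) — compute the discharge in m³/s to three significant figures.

Panel 1-2: Δb = 1 m, d̄ = (0.00+0.88)/2 = 0.44, v̄ = (0.00+0.57)/2 = 0.285 → q = 1×0.44×0.285 = 0.1254 m³/s
Panel 2-3: Δb = 0.7 m, d̄ = (0.88+1.08)/2 = 0.98, v̄ = (0.57+0.78)/2 = 0.675 → q = 0.7×0.98×0.675 = 0.4631 m³/s
Panel 3-4: Δb = 1.5 m, d̄ = (1.08+1.58)/2 = 1.33, v̄ = (0.78+0.94)/2 = 0.86 → q = 1.5×1.33×0.86 = 1.716 m³/s
Panel 4-5: Δb = 2.5 m, d̄ = (1.58+1.22)/2 = 1.4, v̄ = (0.94+0.79)/2 = 0.865 → q = 2.5×1.4×0.865 = 3.028 m³/s
Panel 5-6: Δb = 2.5 m, d̄ = (1.22+0.00)/2 = 0.61, v̄ = (0.79+0.00)/2 = 0.395 → q = 2.5×0.61×0.395 = 0.6024 m³/s
Q = Σ q = 5.934 m³/s

5.93 m³/s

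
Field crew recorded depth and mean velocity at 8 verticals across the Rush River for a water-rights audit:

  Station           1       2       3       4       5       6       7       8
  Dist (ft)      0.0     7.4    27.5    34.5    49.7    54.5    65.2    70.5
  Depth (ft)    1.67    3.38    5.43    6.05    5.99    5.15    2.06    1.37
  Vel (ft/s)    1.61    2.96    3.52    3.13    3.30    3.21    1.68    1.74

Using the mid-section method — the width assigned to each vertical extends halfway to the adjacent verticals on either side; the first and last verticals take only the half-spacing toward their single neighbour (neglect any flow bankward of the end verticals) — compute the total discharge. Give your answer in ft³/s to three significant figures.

w_1 = (7.4 − 0.0)/2 = 3.7 ft; q_1 = 1.61 × 1.67 × 3.7 = 9.948 ft³/s
w_2 = (27.5 − 0.0)/2 = 13.75 ft; q_2 = 2.96 × 3.38 × 13.75 = 137.6 ft³/s
w_3 = (34.5 − 7.4)/2 = 13.55 ft; q_3 = 3.52 × 5.43 × 13.55 = 259.0 ft³/s
w_4 = (49.7 − 27.5)/2 = 11.1 ft; q_4 = 3.13 × 6.05 × 11.1 = 210.2 ft³/s
w_5 = (54.5 − 34.5)/2 = 10 ft; q_5 = 3.30 × 5.99 × 10 = 197.7 ft³/s
w_6 = (65.2 − 49.7)/2 = 7.75 ft; q_6 = 3.21 × 5.15 × 7.75 = 128.1 ft³/s
w_7 = (70.5 − 54.5)/2 = 8 ft; q_7 = 1.68 × 2.06 × 8 = 27.69 ft³/s
w_8 = (70.5 − 65.2)/2 = 2.65 ft; q_8 = 1.74 × 1.37 × 2.65 = 6.317 ft³/s
Q = Σ qᵢ = 976.5 ft³/s

976 ft³/s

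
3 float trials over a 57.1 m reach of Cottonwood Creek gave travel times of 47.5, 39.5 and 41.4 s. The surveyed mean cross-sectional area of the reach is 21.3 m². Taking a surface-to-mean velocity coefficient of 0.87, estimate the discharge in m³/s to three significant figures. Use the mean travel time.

t̄ = (47.5 + 39.5 + 41.4) / 3 = 42.8 s
v_surface = L / t̄ = 57.1 / 42.8 = 1.334 m/s
v_mean = 0.87 × 1.334 = 1.161 m/s
Q = A × v_mean = 21.3 × 1.161 = 24.72 m³/s

24.7 m³/s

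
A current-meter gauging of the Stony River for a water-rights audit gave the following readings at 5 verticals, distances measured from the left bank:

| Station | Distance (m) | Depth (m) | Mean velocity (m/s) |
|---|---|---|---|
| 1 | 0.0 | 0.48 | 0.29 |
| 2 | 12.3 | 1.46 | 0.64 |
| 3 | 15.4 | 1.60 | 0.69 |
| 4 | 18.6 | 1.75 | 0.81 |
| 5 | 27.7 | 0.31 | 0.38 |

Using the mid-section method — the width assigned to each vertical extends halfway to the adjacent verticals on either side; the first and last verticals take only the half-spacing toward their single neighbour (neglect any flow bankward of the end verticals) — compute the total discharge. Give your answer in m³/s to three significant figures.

w_1 = (12.3 − 0.0)/2 = 6.15 m; q_1 = 0.29 × 0.48 × 6.15 = 0.8561 m³/s
w_2 = (15.4 − 0.0)/2 = 7.7 m; q_2 = 0.64 × 1.46 × 7.7 = 7.195 m³/s
w_3 = (18.6 − 12.3)/2 = 3.15 m; q_3 = 0.69 × 1.60 × 3.15 = 3.478 m³/s
w_4 = (27.7 − 15.4)/2 = 6.15 m; q_4 = 0.81 × 1.75 × 6.15 = 8.718 m³/s
w_5 = (27.7 − 18.6)/2 = 4.55 m; q_5 = 0.38 × 0.31 × 4.55 = 0.5360 m³/s
Q = Σ qᵢ = 20.78 m³/s

20.8 m³/s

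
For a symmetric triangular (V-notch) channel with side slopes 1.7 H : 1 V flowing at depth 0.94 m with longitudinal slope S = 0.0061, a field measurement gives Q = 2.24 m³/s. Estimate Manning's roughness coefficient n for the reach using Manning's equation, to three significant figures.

0.0287

A = z·y² = 1.7×0.94² = 1.502 m²
P = 2y√(1+z²) = 2×0.94×√(1+1.7²) = 3.708 m
R = A/P = 1.502/3.708 = 0.4051 m
n = (1/Q)·A·R^(2/3)·S^(1/2) = (1/2.24) × 1.502 × 0.5475 × 0.07810 = 0.02867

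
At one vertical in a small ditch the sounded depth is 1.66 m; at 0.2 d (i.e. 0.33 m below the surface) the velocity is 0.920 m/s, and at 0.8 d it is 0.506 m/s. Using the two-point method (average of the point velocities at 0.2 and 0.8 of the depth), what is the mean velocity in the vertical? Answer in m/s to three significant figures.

v̄ = (0.920 + 0.506) / 2 = 0.7130 m/s

0.713 m/s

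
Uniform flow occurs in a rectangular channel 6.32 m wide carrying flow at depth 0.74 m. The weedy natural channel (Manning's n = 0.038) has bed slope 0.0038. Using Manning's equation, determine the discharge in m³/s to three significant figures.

A = b·y = 6.32 × 0.74 = 4.677 m²
P = b + 2y = 6.32 + 2×0.74 = 7.800 m
R = A/P = 4.677/7.800 = 0.5996 m
Q = (1/n)·A·R^(2/3)·S^(1/2) = (1/0.038) × 4.677 × 0.5996^(2/3) × 0.0038^(1/2) = 5.395 m³/s

5.39 m³/s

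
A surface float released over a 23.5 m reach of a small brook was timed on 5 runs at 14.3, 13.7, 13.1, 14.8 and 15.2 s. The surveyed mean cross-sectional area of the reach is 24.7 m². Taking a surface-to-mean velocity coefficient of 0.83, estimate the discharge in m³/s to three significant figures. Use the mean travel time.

t̄ = (14.3 + 13.7 + 13.1 + 14.8 + 15.2) / 5 = 14.22 s
v_surface = L / t̄ = 23.5 / 14.22 = 1.653 m/s
v_mean = 0.83 × 1.653 = 1.372 m/s
Q = A × v_mean = 24.7 × 1.372 = 33.88 m³/s

33.9 m³/s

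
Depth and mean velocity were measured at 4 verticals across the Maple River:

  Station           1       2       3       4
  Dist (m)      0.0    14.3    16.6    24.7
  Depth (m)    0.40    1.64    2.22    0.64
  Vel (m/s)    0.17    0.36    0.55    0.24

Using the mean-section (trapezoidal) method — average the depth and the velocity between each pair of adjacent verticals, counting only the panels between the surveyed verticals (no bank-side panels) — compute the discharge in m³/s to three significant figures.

Panel 1-2: Δb = 14.3 m, d̄ = (0.40+1.64)/2 = 1.02, v̄ = (0.17+0.36)/2 = 0.265 → q = 14.3×1.02×0.265 = 3.865 m³/s
Panel 2-3: Δb = 2.3 m, d̄ = (1.64+2.22)/2 = 1.93, v̄ = (0.36+0.55)/2 = 0.455 → q = 2.3×1.93×0.455 = 2.020 m³/s
Panel 3-4: Δb = 8.1 m, d̄ = (2.22+0.64)/2 = 1.43, v̄ = (0.55+0.24)/2 = 0.395 → q = 8.1×1.43×0.395 = 4.575 m³/s
Q = Σ q = 10.46 m³/s

10.5 m³/s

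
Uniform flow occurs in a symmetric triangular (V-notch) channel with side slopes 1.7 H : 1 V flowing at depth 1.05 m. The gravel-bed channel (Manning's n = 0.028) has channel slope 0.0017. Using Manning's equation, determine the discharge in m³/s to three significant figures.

1.63 m³/s

A = z·y² = 1.7×1.05² = 1.874 m²
P = 2y√(1+z²) = 2×1.05×√(1+1.7²) = 4.142 m
R = A/P = 1.874/4.142 = 0.4525 m
Q = (1/n)·A·R^(2/3)·S^(1/2) = (1/0.028) × 1.874 × 0.4525^(2/3) × 0.0017^(1/2) = 1.627 m³/s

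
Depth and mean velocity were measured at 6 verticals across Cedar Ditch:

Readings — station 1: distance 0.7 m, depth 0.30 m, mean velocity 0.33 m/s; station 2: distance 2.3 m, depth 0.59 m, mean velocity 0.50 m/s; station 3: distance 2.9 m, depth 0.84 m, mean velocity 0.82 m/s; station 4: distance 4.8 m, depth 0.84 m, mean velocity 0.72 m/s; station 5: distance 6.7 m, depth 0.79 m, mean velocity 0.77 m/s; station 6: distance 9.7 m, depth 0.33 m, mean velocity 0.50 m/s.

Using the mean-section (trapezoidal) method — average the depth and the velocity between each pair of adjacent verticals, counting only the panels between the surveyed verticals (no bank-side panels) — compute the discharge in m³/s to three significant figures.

Panel 1-2: Δb = 1.6 m, d̄ = (0.30+0.59)/2 = 0.445, v̄ = (0.33+0.50)/2 = 0.415 → q = 1.6×0.445×0.415 = 0.2955 m³/s
Panel 2-3: Δb = 0.6 m, d̄ = (0.59+0.84)/2 = 0.715, v̄ = (0.50+0.82)/2 = 0.66 → q = 0.6×0.715×0.66 = 0.2831 m³/s
Panel 3-4: Δb = 1.9 m, d̄ = (0.84+0.84)/2 = 0.84, v̄ = (0.82+0.72)/2 = 0.77 → q = 1.9×0.84×0.77 = 1.229 m³/s
Panel 4-5: Δb = 1.9 m, d̄ = (0.84+0.79)/2 = 0.815, v̄ = (0.72+0.77)/2 = 0.745 → q = 1.9×0.815×0.745 = 1.154 m³/s
Panel 5-6: Δb = 3 m, d̄ = (0.79+0.33)/2 = 0.56, v̄ = (0.77+0.50)/2 = 0.635 → q = 3×0.56×0.635 = 1.067 m³/s
Q = Σ q = 4.028 m³/s

4.03 m³/s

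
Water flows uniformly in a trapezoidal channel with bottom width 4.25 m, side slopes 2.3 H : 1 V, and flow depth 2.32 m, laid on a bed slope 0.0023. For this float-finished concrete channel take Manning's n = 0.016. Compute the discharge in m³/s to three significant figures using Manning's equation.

A = (b + z·y)·y = (4.25 + 2.3×2.32)×2.32 = 22.24 m²
P = b + 2y√(1+z²) = 4.25 + 2×2.32×√(1+2.3²) = 15.89 m
R = A/P = 22.24/15.89 = 1.400 m
Q = (1/n)·A·R^(2/3)·S^(1/2) = (1/0.016) × 22.24 × 1.400^(2/3) × 0.0023^(1/2) = 83.42 m³/s

83.4 m³/s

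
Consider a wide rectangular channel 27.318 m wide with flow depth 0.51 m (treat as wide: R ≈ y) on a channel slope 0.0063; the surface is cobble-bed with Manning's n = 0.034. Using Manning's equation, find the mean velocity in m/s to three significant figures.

1.49 m/s

A = b·y = 27.318 × 0.51 = 13.93 m²
Wide channel: R ≈ y = 0.51 m
Q = (1/n)·A·R^(2/3)·S^(1/2) = (1/0.034) × 13.93 × 0.5100^(2/3) × 0.0063^(1/2) = 20.76 m³/s
V = Q/A = 20.76/13.93 = 1.490 m/s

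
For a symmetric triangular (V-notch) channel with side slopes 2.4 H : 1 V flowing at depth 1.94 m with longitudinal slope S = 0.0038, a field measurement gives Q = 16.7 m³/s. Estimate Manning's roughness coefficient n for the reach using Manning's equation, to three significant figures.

0.0310

A = z·y² = 2.4×1.94² = 9.033 m²
P = 2y√(1+z²) = 2×1.94×√(1+2.4²) = 10.09 m
R = A/P = 9.033/10.09 = 0.8954 m
n = (1/Q)·A·R^(2/3)·S^(1/2) = (1/16.7) × 9.033 × 0.9290 × 0.06164 = 0.03097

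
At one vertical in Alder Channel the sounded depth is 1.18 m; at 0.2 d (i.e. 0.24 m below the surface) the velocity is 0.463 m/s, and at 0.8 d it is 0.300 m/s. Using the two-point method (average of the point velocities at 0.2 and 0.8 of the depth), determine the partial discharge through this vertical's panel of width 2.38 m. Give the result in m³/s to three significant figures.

1.07 m³/s

v̄ = (0.463 + 0.300) / 2 = 0.3815 m/s
q = v̄ × d × w = 0.3815 × 1.18 × 2.38 = 1.071 m³/s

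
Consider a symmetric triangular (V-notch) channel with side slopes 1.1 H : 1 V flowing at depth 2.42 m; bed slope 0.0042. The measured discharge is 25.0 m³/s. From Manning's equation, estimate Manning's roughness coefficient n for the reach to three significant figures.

A = z·y² = 1.1×2.42² = 6.442 m²
P = 2y√(1+z²) = 2×2.42×√(1+1.1²) = 7.195 m
R = A/P = 6.442/7.195 = 0.8953 m
n = (1/Q)·A·R^(2/3)·S^(1/2) = (1/25.0) × 6.442 × 0.9289 × 0.06481 = 0.01551

0.0155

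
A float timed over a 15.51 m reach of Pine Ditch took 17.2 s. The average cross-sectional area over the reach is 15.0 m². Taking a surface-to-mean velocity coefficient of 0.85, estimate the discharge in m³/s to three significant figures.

11.5 m³/s

v_surface = L / t̄ = 15.51 / 17.2 = 0.9017 m/s
v_mean = 0.85 × 0.9017 = 0.7665 m/s
Q = A × v_mean = 15.0 × 0.7665 = 11.50 m³/s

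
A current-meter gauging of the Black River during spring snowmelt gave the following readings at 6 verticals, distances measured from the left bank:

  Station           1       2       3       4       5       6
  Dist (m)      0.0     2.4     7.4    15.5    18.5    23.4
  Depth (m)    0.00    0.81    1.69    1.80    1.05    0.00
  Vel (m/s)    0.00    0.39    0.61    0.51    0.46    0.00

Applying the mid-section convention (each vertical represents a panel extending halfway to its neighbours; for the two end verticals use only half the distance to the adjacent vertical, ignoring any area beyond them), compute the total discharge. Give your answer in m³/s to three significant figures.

w_2 = (7.4 − 0.0)/2 = 3.7 m; q_2 = 0.39 × 0.81 × 3.7 = 1.169 m³/s
w_3 = (15.5 − 2.4)/2 = 6.55 m; q_3 = 0.61 × 1.69 × 6.55 = 6.752 m³/s
w_4 = (18.5 − 7.4)/2 = 5.55 m; q_4 = 0.51 × 1.80 × 5.55 = 5.095 m³/s
w_5 = (23.4 − 15.5)/2 = 3.95 m; q_5 = 0.46 × 1.05 × 3.95 = 1.908 m³/s
Stations 1, 6 contribute zero (depth or velocity is 0).
Q = Σ qᵢ = 14.92 m³/s

14.9 m³/s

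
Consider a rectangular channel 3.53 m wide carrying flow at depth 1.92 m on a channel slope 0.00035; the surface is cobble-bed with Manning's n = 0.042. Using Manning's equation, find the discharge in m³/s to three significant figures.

2.85 m³/s

A = b·y = 3.53 × 1.92 = 6.778 m²
P = b + 2y = 3.53 + 2×1.92 = 7.370 m
R = A/P = 6.778/7.370 = 0.9196 m
Q = (1/n)·A·R^(2/3)·S^(1/2) = (1/0.042) × 6.778 × 0.9196^(2/3) × 0.00035^(1/2) = 2.855 m³/s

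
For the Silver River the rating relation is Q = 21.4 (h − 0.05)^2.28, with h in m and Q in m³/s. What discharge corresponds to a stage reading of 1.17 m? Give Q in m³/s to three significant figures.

Q = 21.4 × (1.17 − 0.05)^2.28 = 21.4 × 1.12^2.28 = 27.71 m³/s

27.7 m³/s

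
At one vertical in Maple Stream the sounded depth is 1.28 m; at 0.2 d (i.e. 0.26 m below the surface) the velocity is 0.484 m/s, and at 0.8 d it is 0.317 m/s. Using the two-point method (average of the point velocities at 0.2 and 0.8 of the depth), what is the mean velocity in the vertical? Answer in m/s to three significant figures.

0.401 m/s

v̄ = (0.484 + 0.317) / 2 = 0.4005 m/s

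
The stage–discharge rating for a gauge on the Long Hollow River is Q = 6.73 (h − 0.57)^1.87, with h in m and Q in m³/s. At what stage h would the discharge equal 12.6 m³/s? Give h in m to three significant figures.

h − h₀ = (Q/C)^(1/b) = (12.6/6.73)^(1/1.87) = 1.398 m
h = 0.57 + 1.398 = 1.968 m

1.97 m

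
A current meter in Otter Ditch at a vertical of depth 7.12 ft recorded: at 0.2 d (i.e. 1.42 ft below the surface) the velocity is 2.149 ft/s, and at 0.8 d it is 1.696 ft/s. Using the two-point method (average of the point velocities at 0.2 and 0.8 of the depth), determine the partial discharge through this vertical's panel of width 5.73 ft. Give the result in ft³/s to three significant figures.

78.4 ft³/s

v̄ = (2.149 + 1.696) / 2 = 1.923 ft/s
q = v̄ × d × w = 1.923 × 7.12 × 5.73 = 78.43 ft³/s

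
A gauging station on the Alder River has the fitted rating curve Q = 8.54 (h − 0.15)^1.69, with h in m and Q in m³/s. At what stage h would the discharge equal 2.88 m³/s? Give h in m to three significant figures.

0.676 m

h − h₀ = (Q/C)^(1/b) = (2.88/8.54)^(1/1.69) = 0.5256 m
h = 0.15 + 0.5256 = 0.6756 m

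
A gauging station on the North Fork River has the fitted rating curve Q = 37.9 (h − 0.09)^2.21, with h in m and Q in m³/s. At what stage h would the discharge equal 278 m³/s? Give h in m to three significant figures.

2.55 m

h − h₀ = (Q/C)^(1/b) = (278/37.9)^(1/2.21) = 2.464 m
h = 0.09 + 2.464 = 2.554 m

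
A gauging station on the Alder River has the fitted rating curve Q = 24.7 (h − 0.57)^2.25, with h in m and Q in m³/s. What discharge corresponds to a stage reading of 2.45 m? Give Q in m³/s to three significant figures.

102 m³/s

Q = 24.7 × (2.45 − 0.57)^2.25 = 24.7 × 1.88^2.25 = 102.2 m³/s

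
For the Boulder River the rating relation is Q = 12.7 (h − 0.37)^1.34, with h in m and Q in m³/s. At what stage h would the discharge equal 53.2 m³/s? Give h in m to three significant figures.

h − h₀ = (Q/C)^(1/b) = (53.2/12.7)^(1/1.34) = 2.912 m
h = 0.37 + 2.912 = 3.282 m

3.28 m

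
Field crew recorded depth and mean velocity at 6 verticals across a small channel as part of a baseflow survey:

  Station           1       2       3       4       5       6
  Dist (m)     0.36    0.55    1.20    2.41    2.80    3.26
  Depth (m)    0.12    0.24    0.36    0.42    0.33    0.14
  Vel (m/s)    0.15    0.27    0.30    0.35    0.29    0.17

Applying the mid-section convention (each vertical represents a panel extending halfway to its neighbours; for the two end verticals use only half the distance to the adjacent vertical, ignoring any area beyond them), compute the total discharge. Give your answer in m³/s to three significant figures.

0.293 m³/s

w_1 = (0.55 − 0.36)/2 = 0.095 m; q_1 = 0.15 × 0.12 × 0.095 = 0.001710 m³/s
w_2 = (1.20 − 0.36)/2 = 0.42 m; q_2 = 0.27 × 0.24 × 0.42 = 0.02722 m³/s
w_3 = (2.41 − 0.55)/2 = 0.93 m; q_3 = 0.30 × 0.36 × 0.93 = 0.1004 m³/s
w_4 = (2.80 − 1.20)/2 = 0.8 m; q_4 = 0.35 × 0.42 × 0.8 = 0.1176 m³/s
w_5 = (3.26 − 2.41)/2 = 0.425 m; q_5 = 0.29 × 0.33 × 0.425 = 0.04067 m³/s
w_6 = (3.26 − 2.80)/2 = 0.23 m; q_6 = 0.17 × 0.14 × 0.23 = 0.005474 m³/s
Q = Σ qᵢ = 0.2931 m³/s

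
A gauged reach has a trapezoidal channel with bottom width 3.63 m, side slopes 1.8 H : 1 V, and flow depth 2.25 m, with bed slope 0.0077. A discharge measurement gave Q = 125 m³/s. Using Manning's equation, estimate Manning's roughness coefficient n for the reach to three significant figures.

A = (b + z·y)·y = (3.63 + 1.8×2.25)×2.25 = 17.28 m²
P = b + 2y√(1+z²) = 3.63 + 2×2.25×√(1+1.8²) = 12.90 m
R = A/P = 17.28/12.90 = 1.340 m
n = (1/Q)·A·R^(2/3)·S^(1/2) = (1/125) × 17.28 × 1.215 × 0.08775 = 0.01474

0.0147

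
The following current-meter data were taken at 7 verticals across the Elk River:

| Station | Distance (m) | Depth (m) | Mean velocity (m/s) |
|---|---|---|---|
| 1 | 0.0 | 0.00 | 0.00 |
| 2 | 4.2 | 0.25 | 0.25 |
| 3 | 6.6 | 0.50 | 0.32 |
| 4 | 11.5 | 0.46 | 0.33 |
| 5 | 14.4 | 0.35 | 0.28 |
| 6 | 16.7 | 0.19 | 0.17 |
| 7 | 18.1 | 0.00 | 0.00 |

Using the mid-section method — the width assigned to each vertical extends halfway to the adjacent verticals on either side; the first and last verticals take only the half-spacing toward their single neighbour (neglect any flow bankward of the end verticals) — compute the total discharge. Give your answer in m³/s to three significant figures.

w_2 = (6.6 − 0.0)/2 = 3.3 m; q_2 = 0.25 × 0.25 × 3.3 = 0.2063 m³/s
w_3 = (11.5 − 4.2)/2 = 3.65 m; q_3 = 0.32 × 0.50 × 3.65 = 0.5840 m³/s
w_4 = (14.4 − 6.6)/2 = 3.9 m; q_4 = 0.33 × 0.46 × 3.9 = 0.5920 m³/s
w_5 = (16.7 − 11.5)/2 = 2.6 m; q_5 = 0.28 × 0.35 × 2.6 = 0.2548 m³/s
w_6 = (18.1 − 14.4)/2 = 1.85 m; q_6 = 0.17 × 0.19 × 1.85 = 0.05976 m³/s
Stations 1, 7 contribute zero (depth or velocity is 0).
Q = Σ qᵢ = 1.697 m³/s

1.70 m³/s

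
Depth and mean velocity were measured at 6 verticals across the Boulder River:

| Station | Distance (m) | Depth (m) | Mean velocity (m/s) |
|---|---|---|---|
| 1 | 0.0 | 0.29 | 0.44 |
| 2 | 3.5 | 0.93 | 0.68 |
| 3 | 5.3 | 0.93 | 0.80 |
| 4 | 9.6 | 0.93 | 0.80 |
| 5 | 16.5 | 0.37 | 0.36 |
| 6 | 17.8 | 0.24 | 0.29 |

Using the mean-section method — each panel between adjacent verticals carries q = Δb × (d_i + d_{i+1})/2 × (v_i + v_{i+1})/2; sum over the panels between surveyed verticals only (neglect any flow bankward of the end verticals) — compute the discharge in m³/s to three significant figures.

8.36 m³/s

Panel 1-2: Δb = 3.5 m, d̄ = (0.29+0.93)/2 = 0.61, v̄ = (0.44+0.68)/2 = 0.56 → q = 3.5×0.61×0.56 = 1.196 m³/s
Panel 2-3: Δb = 1.8 m, d̄ = (0.93+0.93)/2 = 0.93, v̄ = (0.68+0.80)/2 = 0.74 → q = 1.8×0.93×0.74 = 1.239 m³/s
Panel 3-4: Δb = 4.3 m, d̄ = (0.93+0.93)/2 = 0.93, v̄ = (0.80+0.80)/2 = 0.8 → q = 4.3×0.93×0.8 = 3.199 m³/s
Panel 4-5: Δb = 6.9 m, d̄ = (0.93+0.37)/2 = 0.65, v̄ = (0.80+0.36)/2 = 0.58 → q = 6.9×0.65×0.58 = 2.601 m³/s
Panel 5-6: Δb = 1.3 m, d̄ = (0.37+0.24)/2 = 0.305, v̄ = (0.36+0.29)/2 = 0.325 → q = 1.3×0.305×0.325 = 0.1289 m³/s
Q = Σ q = 8.364 m³/s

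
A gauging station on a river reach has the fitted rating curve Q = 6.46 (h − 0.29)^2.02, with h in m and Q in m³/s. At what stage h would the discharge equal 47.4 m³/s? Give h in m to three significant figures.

h − h₀ = (Q/C)^(1/b) = (47.4/6.46)^(1/2.02) = 2.682 m
h = 0.29 + 2.682 = 2.972 m

2.97 m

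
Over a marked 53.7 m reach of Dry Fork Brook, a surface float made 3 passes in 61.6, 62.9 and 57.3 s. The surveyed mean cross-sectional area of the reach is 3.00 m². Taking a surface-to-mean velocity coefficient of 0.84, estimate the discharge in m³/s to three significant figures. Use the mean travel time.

t̄ = (61.6 + 62.9 + 57.3) / 3 = 60.6 s
v_surface = L / t̄ = 53.7 / 60.6 = 0.8861 m/s
v_mean = 0.84 × 0.8861 = 0.7444 m/s
Q = A × v_mean = 3.00 × 0.7444 = 2.233 m³/s

2.23 m³/s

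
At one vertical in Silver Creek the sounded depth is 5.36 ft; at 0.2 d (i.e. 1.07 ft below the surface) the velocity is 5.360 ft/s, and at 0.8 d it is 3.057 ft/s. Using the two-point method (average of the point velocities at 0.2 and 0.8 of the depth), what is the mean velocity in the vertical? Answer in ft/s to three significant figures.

v̄ = (5.360 + 3.057) / 2 = 4.209 ft/s

4.21 ft/s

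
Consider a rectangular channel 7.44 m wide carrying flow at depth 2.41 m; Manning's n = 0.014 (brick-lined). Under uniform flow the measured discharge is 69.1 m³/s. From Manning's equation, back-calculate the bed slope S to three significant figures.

0.00175

A = b·y = 7.44 × 2.41 = 17.93 m²
P = b + 2y = 7.44 + 2×2.41 = 12.26 m
R = A/P = 17.93/12.26 = 1.463 m
S = (Q·n / (1·A·R^(2/3)))² = (69.1×0.014 / (1×17.93×1.288))² = 0.001753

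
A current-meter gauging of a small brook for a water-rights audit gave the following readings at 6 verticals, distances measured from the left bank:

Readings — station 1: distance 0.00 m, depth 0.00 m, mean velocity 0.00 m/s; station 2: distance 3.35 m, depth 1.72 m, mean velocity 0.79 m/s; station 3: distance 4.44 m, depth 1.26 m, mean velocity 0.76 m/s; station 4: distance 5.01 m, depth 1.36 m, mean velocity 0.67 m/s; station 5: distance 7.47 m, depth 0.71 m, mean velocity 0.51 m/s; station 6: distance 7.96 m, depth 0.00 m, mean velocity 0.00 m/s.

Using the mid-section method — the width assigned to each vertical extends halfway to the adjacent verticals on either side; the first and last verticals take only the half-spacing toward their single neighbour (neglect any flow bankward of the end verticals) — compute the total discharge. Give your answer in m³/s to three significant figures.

w_2 = (4.44 − 0.00)/2 = 2.22 m; q_2 = 0.79 × 1.72 × 2.22 = 3.017 m³/s
w_3 = (5.01 − 3.35)/2 = 0.83 m; q_3 = 0.76 × 1.26 × 0.83 = 0.7948 m³/s
w_4 = (7.47 − 4.44)/2 = 1.515 m; q_4 = 0.67 × 1.36 × 1.515 = 1.380 m³/s
w_5 = (7.96 − 5.01)/2 = 1.475 m; q_5 = 0.51 × 0.71 × 1.475 = 0.5341 m³/s
Stations 1, 6 contribute zero (depth or velocity is 0).
Q = Σ qᵢ = 5.726 m³/s

5.73 m³/s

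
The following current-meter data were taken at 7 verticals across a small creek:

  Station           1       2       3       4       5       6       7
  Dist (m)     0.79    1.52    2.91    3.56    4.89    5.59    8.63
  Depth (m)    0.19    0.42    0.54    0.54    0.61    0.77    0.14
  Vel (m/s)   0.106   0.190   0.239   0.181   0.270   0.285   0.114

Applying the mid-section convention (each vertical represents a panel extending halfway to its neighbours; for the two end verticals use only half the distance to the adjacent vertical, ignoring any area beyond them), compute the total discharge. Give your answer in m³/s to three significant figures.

w_1 = (1.52 − 0.79)/2 = 0.365 m; q_1 = 0.106 × 0.19 × 0.365 = 0.007351 m³/s
w_2 = (2.91 − 0.79)/2 = 1.06 m; q_2 = 0.190 × 0.42 × 1.06 = 0.08459 m³/s
w_3 = (3.56 − 1.52)/2 = 1.02 m; q_3 = 0.239 × 0.54 × 1.02 = 0.1316 m³/s
w_4 = (4.89 − 2.91)/2 = 0.99 m; q_4 = 0.181 × 0.54 × 0.99 = 0.09676 m³/s
w_5 = (5.59 − 3.56)/2 = 1.015 m; q_5 = 0.270 × 0.61 × 1.015 = 0.1672 m³/s
w_6 = (8.63 − 4.89)/2 = 1.87 m; q_6 = 0.285 × 0.77 × 1.87 = 0.4104 m³/s
w_7 = (8.63 − 5.59)/2 = 1.52 m; q_7 = 0.114 × 0.14 × 1.52 = 0.02426 m³/s
Q = Σ qᵢ = 0.9221 m³/s

0.922 m³/s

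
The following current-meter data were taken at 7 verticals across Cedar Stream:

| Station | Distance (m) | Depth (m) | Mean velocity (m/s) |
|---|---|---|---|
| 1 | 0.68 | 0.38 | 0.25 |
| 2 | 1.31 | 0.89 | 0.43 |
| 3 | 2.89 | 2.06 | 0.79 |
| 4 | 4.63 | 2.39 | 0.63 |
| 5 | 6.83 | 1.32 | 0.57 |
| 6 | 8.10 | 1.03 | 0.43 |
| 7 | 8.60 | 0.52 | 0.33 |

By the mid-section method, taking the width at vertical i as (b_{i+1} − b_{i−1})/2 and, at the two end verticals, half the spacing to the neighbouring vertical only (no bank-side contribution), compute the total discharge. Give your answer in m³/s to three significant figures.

w_1 = (1.31 − 0.68)/2 = 0.315 m; q_1 = 0.25 × 0.38 × 0.315 = 0.02993 m³/s
w_2 = (2.89 − 0.68)/2 = 1.105 m; q_2 = 0.43 × 0.89 × 1.105 = 0.4229 m³/s
w_3 = (4.63 − 1.31)/2 = 1.66 m; q_3 = 0.79 × 2.06 × 1.66 = 2.701 m³/s
w_4 = (6.83 − 2.89)/2 = 1.97 m; q_4 = 0.63 × 2.39 × 1.97 = 2.966 m³/s
w_5 = (8.10 − 4.63)/2 = 1.735 m; q_5 = 0.57 × 1.32 × 1.735 = 1.305 m³/s
w_6 = (8.60 − 6.83)/2 = 0.885 m; q_6 = 0.43 × 1.03 × 0.885 = 0.3920 m³/s
w_7 = (8.60 − 8.10)/2 = 0.25 m; q_7 = 0.33 × 0.52 × 0.25 = 0.04290 m³/s
Q = Σ qᵢ = 7.861 m³/s

7.86 m³/s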